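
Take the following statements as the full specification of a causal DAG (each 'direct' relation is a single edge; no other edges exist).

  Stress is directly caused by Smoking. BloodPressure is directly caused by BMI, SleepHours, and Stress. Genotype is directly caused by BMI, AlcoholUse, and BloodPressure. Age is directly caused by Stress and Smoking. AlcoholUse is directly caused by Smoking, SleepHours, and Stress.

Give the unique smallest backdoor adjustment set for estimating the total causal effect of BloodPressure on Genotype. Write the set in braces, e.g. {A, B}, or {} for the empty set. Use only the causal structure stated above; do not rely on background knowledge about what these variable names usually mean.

Variables eligible for adjustment (non-descendants of BloodPressure, excluding BloodPressure and Genotype): {Age, AlcoholUse, BMI, SleepHours, Smoking, Stress}.
Backdoor paths from BloodPressure to Genotype:
  P1: BloodPressure <- BMI -> Genotype
  P2: BloodPressure <- SleepHours -> AlcoholUse -> Genotype
  P3: BloodPressure <- Stress <- Smoking -> AlcoholUse -> Genotype
  P4: BloodPressure <- Stress -> AlcoholUse -> Genotype
  P5: BloodPressure <- Stress -> Age <- Smoking -> AlcoholUse -> Genotype
The empty set is not sufficient: P1 (BloodPressure <- BMI -> Genotype) has no collider blocking it and no conditioned non-collider, so it is open.
Try {AlcoholUse, BMI}:
  P1: blocked at fork node BMI ∈ conditioning set.
  P2: blocked at chain node AlcoholUse ∈ conditioning set.
  P3: blocked at chain node AlcoholUse ∈ conditioning set.
  P4: blocked at chain node AlcoholUse ∈ conditioning set.
  P5: blocked at collider Age (neither it nor any descendant is in the conditioning set).
{AlcoholUse, BMI} contains no descendant of BloodPressure and blocks every backdoor path.
Every element of {AlcoholUse, BMI} is needed (dropping AlcoholUse leaves P2 open; dropping BMI leaves P1 open), so no proper subset is valid.
Among all size-2 subsets of the eligible variables, only {AlcoholUse, BMI} blocks every backdoor path, so it is the unique smallest valid adjustment set.

{AlcoholUse, BMI}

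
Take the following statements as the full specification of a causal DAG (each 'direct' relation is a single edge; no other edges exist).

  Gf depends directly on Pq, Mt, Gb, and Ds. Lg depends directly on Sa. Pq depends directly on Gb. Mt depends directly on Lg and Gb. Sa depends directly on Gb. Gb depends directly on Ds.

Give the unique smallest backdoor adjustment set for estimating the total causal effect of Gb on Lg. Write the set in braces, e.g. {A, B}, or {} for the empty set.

{}

Variables eligible for adjustment (non-descendants of Gb, excluding Gb and Lg): {Ds}.
Backdoor paths from Gb to Lg:
  P1: Gb <- Ds -> Gf <- Mt <- Lg
Each backdoor path contains an unconditioned collider, so every path is already blocked with the empty conditioning set:
  P1: blocked at collider Gf (neither it nor any descendant is in the conditioning set).
The empty set is therefore the unique smallest valid set.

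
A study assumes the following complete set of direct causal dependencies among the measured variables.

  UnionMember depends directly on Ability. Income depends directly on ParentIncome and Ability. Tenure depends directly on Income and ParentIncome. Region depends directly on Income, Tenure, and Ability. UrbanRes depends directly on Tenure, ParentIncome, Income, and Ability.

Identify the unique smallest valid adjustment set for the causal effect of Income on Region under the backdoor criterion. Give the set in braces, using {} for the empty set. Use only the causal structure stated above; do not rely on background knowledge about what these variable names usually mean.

Variables eligible for adjustment (non-descendants of Income, excluding Income and Region): {Ability, ParentIncome, UnionMember}.
Backdoor paths from Income to Region:
  P1: Income <- Ability -> Region
  P2: Income <- Ability -> UrbanRes <- ParentIncome -> Tenure -> Region
  P3: Income <- Ability -> UrbanRes <- Tenure -> Region
  P4: Income <- ParentIncome -> Tenure -> Region
  P5: Income <- ParentIncome -> Tenure -> UrbanRes <- Ability -> Region
  P6: Income <- ParentIncome -> UrbanRes <- Ability -> Region
  P7: Income <- ParentIncome -> UrbanRes <- Tenure -> Region
The empty set is not sufficient: P1 (Income <- Ability -> Region) has no collider blocking it and no conditioned non-collider, so it is open.
Try {Ability, ParentIncome}:
  P1: blocked at fork node Ability ∈ conditioning set.
  P2: blocked at fork node Ability ∈ conditioning set.
  P3: blocked at fork node Ability ∈ conditioning set.
  P4: blocked at fork node ParentIncome ∈ conditioning set.
  P5: blocked at fork node ParentIncome ∈ conditioning set.
  P6: blocked at fork node ParentIncome ∈ conditioning set.
  P7: blocked at fork node ParentIncome ∈ conditioning set.
{Ability, ParentIncome} contains no descendant of Income and blocks every backdoor path.
Every element of {Ability, ParentIncome} is needed (dropping Ability leaves P1 open; dropping ParentIncome leaves P4 open), so no proper subset is valid.
Among all size-2 subsets of the eligible variables, only {Ability, ParentIncome} blocks every backdoor path, so it is the unique smallest valid adjustment set.

{Ability, ParentIncome}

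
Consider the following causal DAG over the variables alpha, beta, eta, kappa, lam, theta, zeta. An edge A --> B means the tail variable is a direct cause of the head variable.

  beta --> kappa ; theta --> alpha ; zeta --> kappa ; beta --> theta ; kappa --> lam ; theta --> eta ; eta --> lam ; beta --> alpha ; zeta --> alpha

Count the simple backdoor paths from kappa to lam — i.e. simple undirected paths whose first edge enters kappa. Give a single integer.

4

A backdoor path from kappa to lam is any simple undirected path whose first edge points into kappa (i.e. leaves kappa via a parent).
Parents of kappa: {beta, zeta}.
Enumerating:
  P1: kappa <- beta -> theta -> eta -> lam
  P2: kappa <- beta -> alpha <- theta -> eta -> lam
  P3: kappa <- zeta -> alpha <- beta -> theta -> eta -> lam
  P4: kappa <- zeta -> alpha <- theta -> eta -> lam
That exhausts the simple backdoor paths. Count: 4.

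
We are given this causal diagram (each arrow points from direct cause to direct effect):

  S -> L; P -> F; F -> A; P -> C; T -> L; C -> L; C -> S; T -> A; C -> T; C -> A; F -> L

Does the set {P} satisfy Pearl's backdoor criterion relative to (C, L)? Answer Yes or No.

Yes

Backdoor paths from C to L (paths whose first edge points into C):
  P1: C <- P -> F -> A <- T -> L
  P2: C <- P -> F -> L
Condition 1 (no descendant of C in the set): holds — descendants of C are {A, L, S, T}; none are in {P}.
Condition 2 (every backdoor path blocked by {P}):
  P1: blocked at fork node P ∈ conditioning set.
  P2: blocked at fork node P ∈ conditioning set.
{P} satisfies the backdoor criterion.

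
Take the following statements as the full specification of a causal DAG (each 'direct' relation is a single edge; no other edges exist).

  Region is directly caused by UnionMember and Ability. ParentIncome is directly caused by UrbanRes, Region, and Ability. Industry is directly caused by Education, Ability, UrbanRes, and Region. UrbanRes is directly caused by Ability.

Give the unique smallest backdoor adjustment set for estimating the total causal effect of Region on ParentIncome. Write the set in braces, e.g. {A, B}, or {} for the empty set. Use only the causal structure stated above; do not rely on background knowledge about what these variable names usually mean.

Variables eligible for adjustment (non-descendants of Region, excluding Region and ParentIncome): {Ability, Education, UnionMember, UrbanRes}.
Backdoor paths from Region to ParentIncome:
  P1: Region <- Ability -> UrbanRes -> ParentIncome
  P2: Region <- Ability -> Industry <- UrbanRes -> ParentIncome
  P3: Region <- Ability -> ParentIncome
The empty set is not sufficient: P1 (Region <- Ability -> UrbanRes -> ParentIncome) has no collider blocking it and no conditioned non-collider, so it is open.
Try {Ability}:
  P1: blocked at fork node Ability ∈ conditioning set.
  P2: blocked at fork node Ability ∈ conditioning set.
  P3: blocked at fork node Ability ∈ conditioning set.
{Ability} contains no descendant of Region and blocks every backdoor path.
No other singleton works — e.g. {UnionMember} leaves P1 open — so {Ability} is the unique smallest valid adjustment set.

{Ability}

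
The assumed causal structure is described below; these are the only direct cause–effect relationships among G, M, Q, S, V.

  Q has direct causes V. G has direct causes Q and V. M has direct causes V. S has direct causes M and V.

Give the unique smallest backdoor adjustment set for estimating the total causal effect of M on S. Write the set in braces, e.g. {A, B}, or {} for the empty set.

{V}

Variables eligible for adjustment (non-descendants of M, excluding M and S): {G, Q, V}.
Backdoor paths from M to S:
  P1: M <- V -> S
The empty set is not sufficient: P1 (M <- V -> S) has no collider blocking it and no conditioned non-collider, so it is open.
Try {V}:
  P1: blocked at fork node V ∈ conditioning set.
{V} contains no descendant of M and blocks every backdoor path.
No other singleton works — e.g. {Q} leaves P1 open — so {V} is the unique smallest valid adjustment set.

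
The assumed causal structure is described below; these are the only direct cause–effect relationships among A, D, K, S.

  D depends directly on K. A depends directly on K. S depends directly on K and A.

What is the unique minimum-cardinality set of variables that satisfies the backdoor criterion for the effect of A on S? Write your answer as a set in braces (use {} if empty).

{K}

Variables eligible for adjustment (non-descendants of A, excluding A and S): {D, K}.
Backdoor paths from A to S:
  P1: A <- K -> S
The empty set is not sufficient: P1 (A <- K -> S) has no collider blocking it and no conditioned non-collider, so it is open.
Try {K}:
  P1: blocked at fork node K ∈ conditioning set.
{K} contains no descendant of A and blocks every backdoor path.
No other singleton works — e.g. {D} leaves P1 open — so {K} is the unique smallest valid adjustment set.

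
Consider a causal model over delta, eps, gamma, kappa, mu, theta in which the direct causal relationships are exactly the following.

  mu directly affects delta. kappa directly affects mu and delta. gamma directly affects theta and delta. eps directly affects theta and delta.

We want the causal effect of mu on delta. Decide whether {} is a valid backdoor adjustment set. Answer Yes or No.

Backdoor paths from mu to delta (paths whose first edge points into mu):
  P1: mu <- kappa -> delta
Condition 1 (no descendant of mu in the set): holds — descendants of mu are {delta}; none are in {}.
Condition 2 (every backdoor path blocked by {}):
  P1: open — no interior node is in the conditioning set.
{} does not satisfy the backdoor criterion.

No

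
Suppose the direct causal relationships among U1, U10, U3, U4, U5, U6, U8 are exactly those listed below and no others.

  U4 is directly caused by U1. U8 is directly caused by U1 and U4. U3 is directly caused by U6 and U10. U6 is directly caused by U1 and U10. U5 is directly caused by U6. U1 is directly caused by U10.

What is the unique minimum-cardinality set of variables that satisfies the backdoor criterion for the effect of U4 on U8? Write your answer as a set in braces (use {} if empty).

{U1}

Variables eligible for adjustment (non-descendants of U4, excluding U4 and U8): {U1, U10, U3, U5, U6}.
Backdoor paths from U4 to U8:
  P1: U4 <- U1 -> U8
The empty set is not sufficient: P1 (U4 <- U1 -> U8) has no collider blocking it and no conditioned non-collider, so it is open.
Try {U1}:
  P1: blocked at fork node U1 ∈ conditioning set.
{U1} contains no descendant of U4 and blocks every backdoor path.
No other singleton works — e.g. {U10} leaves P1 open — so {U1} is the unique smallest valid adjustment set.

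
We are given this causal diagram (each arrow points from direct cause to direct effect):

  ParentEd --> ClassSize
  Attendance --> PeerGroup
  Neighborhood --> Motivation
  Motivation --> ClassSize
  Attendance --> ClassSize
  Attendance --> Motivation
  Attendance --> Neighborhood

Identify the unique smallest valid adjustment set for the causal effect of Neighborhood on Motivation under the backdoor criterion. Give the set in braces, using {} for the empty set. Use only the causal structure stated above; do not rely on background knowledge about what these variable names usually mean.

{Attendance}

Variables eligible for adjustment (non-descendants of Neighborhood, excluding Neighborhood and Motivation): {Attendance, ParentEd, PeerGroup}.
Backdoor paths from Neighborhood to Motivation:
  P1: Neighborhood <- Attendance -> Motivation
  P2: Neighborhood <- Attendance -> ClassSize <- Motivation
The empty set is not sufficient: P1 (Neighborhood <- Attendance -> Motivation) has no collider blocking it and no conditioned non-collider, so it is open.
Try {Attendance}:
  P1: blocked at fork node Attendance ∈ conditioning set.
  P2: blocked at fork node Attendance ∈ conditioning set.
{Attendance} contains no descendant of Neighborhood and blocks every backdoor path.
No other singleton works — e.g. {ParentEd} leaves P1 open — so {Attendance} is the unique smallest valid adjustment set.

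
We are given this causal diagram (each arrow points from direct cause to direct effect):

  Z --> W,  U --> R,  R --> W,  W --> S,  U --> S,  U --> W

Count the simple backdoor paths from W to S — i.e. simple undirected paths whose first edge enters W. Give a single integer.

2

A backdoor path from W to S is any simple undirected path whose first edge points into W (i.e. leaves W via a parent).
Parents of W: {R, U, Z}.
Enumerating:
  P1: W <- U -> S
  P2: W <- R <- U -> S
That exhausts the simple backdoor paths. Count: 2.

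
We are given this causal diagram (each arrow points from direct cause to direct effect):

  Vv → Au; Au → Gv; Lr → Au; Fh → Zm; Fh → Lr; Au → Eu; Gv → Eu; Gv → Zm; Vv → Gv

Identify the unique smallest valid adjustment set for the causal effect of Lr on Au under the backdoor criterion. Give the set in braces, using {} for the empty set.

{}

Variables eligible for adjustment (non-descendants of Lr, excluding Lr and Au): {Fh, Vv}.
Backdoor paths from Lr to Au:
  P1: Lr <- Fh -> Zm <- Gv <- Vv -> Au
  P2: Lr <- Fh -> Zm <- Gv <- Au
  P3: Lr <- Fh -> Zm <- Gv -> Eu <- Au
Each backdoor path contains an unconditioned collider, so every path is already blocked with the empty conditioning set:
  P1: blocked at collider Zm (neither it nor any descendant is in the conditioning set).
  P2: blocked at collider Zm (neither it nor any descendant is in the conditioning set).
  P3: blocked at collider Zm (neither it nor any descendant is in the conditioning set).
The empty set is therefore the unique smallest valid set.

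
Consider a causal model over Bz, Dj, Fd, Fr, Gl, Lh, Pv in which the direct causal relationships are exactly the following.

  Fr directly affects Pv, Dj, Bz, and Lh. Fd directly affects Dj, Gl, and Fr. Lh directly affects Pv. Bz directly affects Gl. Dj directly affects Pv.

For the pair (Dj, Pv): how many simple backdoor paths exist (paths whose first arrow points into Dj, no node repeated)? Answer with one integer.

6

A backdoor path from Dj to Pv is any simple undirected path whose first edge points into Dj (i.e. leaves Dj via a parent).
Parents of Dj: {Fd, Fr}.
Enumerating:
  P1: Dj <- Fd -> Fr -> Lh -> Pv
  P2: Dj <- Fd -> Fr -> Pv
  P3: Dj <- Fd -> Gl <- Bz <- Fr -> Lh -> Pv
  P4: Dj <- Fd -> Gl <- Bz <- Fr -> Pv
  P5: Dj <- Fr -> Lh -> Pv
  P6: Dj <- Fr -> Pv
That exhausts the simple backdoor paths. Count: 6.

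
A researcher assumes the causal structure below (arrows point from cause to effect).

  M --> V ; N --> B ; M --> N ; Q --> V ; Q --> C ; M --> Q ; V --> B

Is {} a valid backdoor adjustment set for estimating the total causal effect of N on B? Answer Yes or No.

Backdoor paths from N to B (paths whose first edge points into N):
  P1: N <- M -> Q -> V -> B
  P2: N <- M -> V -> B
Condition 1 (no descendant of N in the set): holds — descendants of N are {B}; none are in {}.
Condition 2 (every backdoor path blocked by {}):
  P1: open — no interior node is in the conditioning set.
  P2: open — no interior node is in the conditioning set.
{} does not satisfy the backdoor criterion.

No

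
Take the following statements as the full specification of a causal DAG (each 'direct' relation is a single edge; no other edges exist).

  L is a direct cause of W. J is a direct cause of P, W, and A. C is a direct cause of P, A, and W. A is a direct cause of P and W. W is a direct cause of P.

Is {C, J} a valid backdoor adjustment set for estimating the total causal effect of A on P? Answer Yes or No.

Yes

Backdoor paths from A to P (paths whose first edge points into A):
  P1: A <- C -> W <- J -> P
  P2: A <- C -> W -> P
  P3: A <- C -> P
  P4: A <- J -> W <- C -> P
  P5: A <- J -> W -> P
  P6: A <- J -> P
Condition 1 (no descendant of A in the set): holds — descendants of A are {P, W}; none are in {C, J}.
Condition 2 (every backdoor path blocked by {C, J}):
  P1: blocked at fork node C ∈ conditioning set.
  P2: blocked at fork node C ∈ conditioning set.
  P3: blocked at fork node C ∈ conditioning set.
  P4: blocked at fork node J ∈ conditioning set.
  P5: blocked at fork node J ∈ conditioning set.
  P6: blocked at fork node J ∈ conditioning set.
{C, J} satisfies the backdoor criterion.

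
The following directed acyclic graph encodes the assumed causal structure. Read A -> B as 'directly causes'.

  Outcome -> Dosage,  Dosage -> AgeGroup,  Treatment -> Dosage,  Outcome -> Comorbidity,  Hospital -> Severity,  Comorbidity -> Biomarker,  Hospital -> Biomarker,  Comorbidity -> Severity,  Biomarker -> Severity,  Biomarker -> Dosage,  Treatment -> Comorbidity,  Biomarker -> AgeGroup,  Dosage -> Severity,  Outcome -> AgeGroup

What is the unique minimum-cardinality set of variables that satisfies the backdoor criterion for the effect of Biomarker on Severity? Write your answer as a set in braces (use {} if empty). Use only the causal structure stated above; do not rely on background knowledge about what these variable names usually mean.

{Comorbidity, Hospital}

Variables eligible for adjustment (non-descendants of Biomarker, excluding Biomarker and Severity): {Comorbidity, Hospital, Outcome, Treatment}.
Backdoor paths from Biomarker to Severity:
  P1: Biomarker <- Hospital -> Severity
  P2: Biomarker <- Comorbidity <- Outcome -> Dosage -> Severity
  P3: Biomarker <- Comorbidity <- Outcome -> AgeGroup <- Dosage -> Severity
  P4: Biomarker <- Comorbidity <- Treatment -> Dosage -> Severity
  P5: Biomarker <- Comorbidity -> Severity
The empty set is not sufficient: P1 (Biomarker <- Hospital -> Severity) has no collider blocking it and no conditioned non-collider, so it is open.
Try {Comorbidity, Hospital}:
  P1: blocked at fork node Hospital ∈ conditioning set.
  P2: blocked at chain node Comorbidity ∈ conditioning set.
  P3: blocked at chain node Comorbidity ∈ conditioning set.
  P4: blocked at chain node Comorbidity ∈ conditioning set.
  P5: blocked at fork node Comorbidity ∈ conditioning set.
{Comorbidity, Hospital} contains no descendant of Biomarker and blocks every backdoor path.
Every element of {Comorbidity, Hospital} is needed (dropping Comorbidity leaves P2 open; dropping Hospital leaves P1 open), so no proper subset is valid.
Among all size-2 subsets of the eligible variables, only {Comorbidity, Hospital} blocks every backdoor path, so it is the unique smallest valid adjustment set.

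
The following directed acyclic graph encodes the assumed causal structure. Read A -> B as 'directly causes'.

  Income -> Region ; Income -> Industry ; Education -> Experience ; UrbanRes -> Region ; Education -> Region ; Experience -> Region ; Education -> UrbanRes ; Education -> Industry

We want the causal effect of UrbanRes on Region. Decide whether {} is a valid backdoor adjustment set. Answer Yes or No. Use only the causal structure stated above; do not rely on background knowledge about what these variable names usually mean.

Backdoor paths from UrbanRes to Region (paths whose first edge points into UrbanRes):
  P1: UrbanRes <- Education -> Experience -> Region
  P2: UrbanRes <- Education -> Industry <- Income -> Region
  P3: UrbanRes <- Education -> Region
Condition 1 (no descendant of UrbanRes in the set): holds — descendants of UrbanRes are {Region}; none are in {}.
Condition 2 (every backdoor path blocked by {}):
  P1: open — no interior node is in the conditioning set.
  P2: blocked at collider Industry (neither it nor any descendant is in the conditioning set).
  P3: open — no interior node is in the conditioning set.
{} does not satisfy the backdoor criterion.

No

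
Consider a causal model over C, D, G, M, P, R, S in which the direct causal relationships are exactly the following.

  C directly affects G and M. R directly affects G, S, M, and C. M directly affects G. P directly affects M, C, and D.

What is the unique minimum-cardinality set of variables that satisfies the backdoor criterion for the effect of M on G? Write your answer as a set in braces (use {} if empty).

Variables eligible for adjustment (non-descendants of M, excluding M and G): {C, D, P, R, S}.
Backdoor paths from M to G:
  P1: M <- R -> C -> G
  P2: M <- R -> G
  P3: M <- P -> C <- R -> G
  P4: M <- P -> C -> G
  P5: M <- C <- R -> G
  P6: M <- C -> G
The empty set is not sufficient: P1 (M <- R -> C -> G) has no collider blocking it and no conditioned non-collider, so it is open.
Try {C, R}:
  P1: blocked at fork node R ∈ conditioning set.
  P2: blocked at fork node R ∈ conditioning set.
  P3: blocked at fork node R ∈ conditioning set.
  P4: blocked at chain node C ∈ conditioning set.
  P5: blocked at chain node C ∈ conditioning set.
  P6: blocked at fork node C ∈ conditioning set.
{C, R} contains no descendant of M and blocks every backdoor path.
Every element of {C, R} is needed (dropping C leaves P4 open; dropping R leaves P2 open), so no proper subset is valid.
Among all size-2 subsets of the eligible variables, only {C, R} blocks every backdoor path, so it is the unique smallest valid adjustment set.

{C, R}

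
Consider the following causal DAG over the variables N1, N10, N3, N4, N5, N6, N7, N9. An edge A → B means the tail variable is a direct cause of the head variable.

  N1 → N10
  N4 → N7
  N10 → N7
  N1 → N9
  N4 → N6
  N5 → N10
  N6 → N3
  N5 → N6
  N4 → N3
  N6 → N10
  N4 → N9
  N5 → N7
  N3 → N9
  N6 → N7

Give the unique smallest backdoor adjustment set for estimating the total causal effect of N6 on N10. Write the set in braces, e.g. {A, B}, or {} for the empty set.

Variables eligible for adjustment (non-descendants of N6, excluding N6 and N10): {N1, N4, N5}.
Backdoor paths from N6 to N10:
  P1: N6 <- N5 -> N10
  P2: N6 <- N5 -> N7 <- N4 -> N3 -> N9 <- N1 -> N10
  P3: N6 <- N5 -> N7 <- N4 -> N9 <- N1 -> N10
  P4: N6 <- N5 -> N7 <- N10
  P5: N6 <- N4 -> N3 -> N9 <- N1 -> N10
  P6: N6 <- N4 -> N9 <- N1 -> N10
  P7: N6 <- N4 -> N7 <- N5 -> N10
  P8: N6 <- N4 -> N7 <- N10
The empty set is not sufficient: P1 (N6 <- N5 -> N10) has no collider blocking it and no conditioned non-collider, so it is open.
Try {N5}:
  P1: blocked at fork node N5 ∈ conditioning set.
  P2: blocked at fork node N5 ∈ conditioning set.
  P3: blocked at fork node N5 ∈ conditioning set.
  P4: blocked at fork node N5 ∈ conditioning set.
  P5: blocked at collider N9 (neither it nor any descendant is in the conditioning set).
  P6: blocked at collider N9 (neither it nor any descendant is in the conditioning set).
  P7: blocked at collider N7 (neither it nor any descendant is in the conditioning set).
  P8: blocked at collider N7 (neither it nor any descendant is in the conditioning set).
{N5} contains no descendant of N6 and blocks every backdoor path.
No other singleton works — e.g. {N1} leaves P1 open — so {N5} is the unique smallest valid adjustment set.

{N5}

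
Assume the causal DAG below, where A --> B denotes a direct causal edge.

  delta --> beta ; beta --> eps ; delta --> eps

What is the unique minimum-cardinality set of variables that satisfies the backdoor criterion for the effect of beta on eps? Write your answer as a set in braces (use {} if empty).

Variables eligible for adjustment (non-descendants of beta, excluding beta and eps): {delta}.
Backdoor paths from beta to eps:
  P1: beta <- delta -> eps
The empty set is not sufficient: P1 (beta <- delta -> eps) has no collider blocking it and no conditioned non-collider, so it is open.
Try {delta}:
  P1: blocked at fork node delta ∈ conditioning set.
{delta} contains no descendant of beta and blocks every backdoor path.
{delta} is the unique smallest valid adjustment set.

{delta}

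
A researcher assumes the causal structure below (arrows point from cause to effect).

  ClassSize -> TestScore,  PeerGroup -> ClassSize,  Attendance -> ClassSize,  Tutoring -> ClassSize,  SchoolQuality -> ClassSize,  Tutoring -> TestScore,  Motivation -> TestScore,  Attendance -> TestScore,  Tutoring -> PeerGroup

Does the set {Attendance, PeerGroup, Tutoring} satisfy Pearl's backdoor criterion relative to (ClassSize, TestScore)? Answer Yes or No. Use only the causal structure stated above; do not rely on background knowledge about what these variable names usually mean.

Yes

Backdoor paths from ClassSize to TestScore (paths whose first edge points into ClassSize):
  P1: ClassSize <- Tutoring -> TestScore
  P2: ClassSize <- PeerGroup <- Tutoring -> TestScore
  P3: ClassSize <- Attendance -> TestScore
Condition 1 (no descendant of ClassSize in the set): holds — descendants of ClassSize are {TestScore}; none are in {Attendance, PeerGroup, Tutoring}.
Condition 2 (every backdoor path blocked by {Attendance, PeerGroup, Tutoring}):
  P1: blocked at fork node Tutoring ∈ conditioning set.
  P2: blocked at chain node PeerGroup ∈ conditioning set.
  P3: blocked at fork node Attendance ∈ conditioning set.
{Attendance, PeerGroup, Tutoring} satisfies the backdoor criterion.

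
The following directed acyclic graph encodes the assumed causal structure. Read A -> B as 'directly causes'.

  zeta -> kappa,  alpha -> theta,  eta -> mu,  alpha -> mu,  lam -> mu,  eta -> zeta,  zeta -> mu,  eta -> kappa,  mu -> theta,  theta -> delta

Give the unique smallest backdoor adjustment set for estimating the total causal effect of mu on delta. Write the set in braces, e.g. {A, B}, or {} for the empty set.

{alpha}

Variables eligible for adjustment (non-descendants of mu, excluding mu and delta): {alpha, eta, kappa, lam, zeta}.
Backdoor paths from mu to delta:
  P1: mu <- alpha -> theta -> delta
The empty set is not sufficient: P1 (mu <- alpha -> theta -> delta) has no collider blocking it and no conditioned non-collider, so it is open.
Try {alpha}:
  P1: blocked at fork node alpha ∈ conditioning set.
{alpha} contains no descendant of mu and blocks every backdoor path.
No other singleton works — e.g. {eta} leaves P1 open — so {alpha} is the unique smallest valid adjustment set.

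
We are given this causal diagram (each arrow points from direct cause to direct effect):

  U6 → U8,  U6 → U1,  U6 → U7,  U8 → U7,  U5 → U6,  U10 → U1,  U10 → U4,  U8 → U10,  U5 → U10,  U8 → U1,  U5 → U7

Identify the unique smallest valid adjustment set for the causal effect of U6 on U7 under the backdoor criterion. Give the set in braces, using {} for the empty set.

{U5}

Variables eligible for adjustment (non-descendants of U6, excluding U6 and U7): {U5}.
Backdoor paths from U6 to U7:
  P1: U6 <- U5 -> U10 <- U8 -> U7
  P2: U6 <- U5 -> U10 -> U1 <- U8 -> U7
  P3: U6 <- U5 -> U7
The empty set is not sufficient: P3 (U6 <- U5 -> U7) has no collider blocking it and no conditioned non-collider, so it is open.
Try {U5}:
  P1: blocked at fork node U5 ∈ conditioning set.
  P2: blocked at fork node U5 ∈ conditioning set.
  P3: blocked at fork node U5 ∈ conditioning set.
{U5} contains no descendant of U6 and blocks every backdoor path.
{U5} is the unique smallest valid adjustment set.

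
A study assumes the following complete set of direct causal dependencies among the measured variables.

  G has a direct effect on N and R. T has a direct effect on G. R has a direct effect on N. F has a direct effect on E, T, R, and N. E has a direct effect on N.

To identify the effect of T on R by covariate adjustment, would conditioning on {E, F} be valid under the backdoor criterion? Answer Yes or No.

Backdoor paths from T to R (paths whose first edge points into T):
  P1: T <- F -> E -> N <- G -> R
  P2: T <- F -> E -> N <- R
  P3: T <- F -> R
  P4: T <- F -> N <- G -> R
  P5: T <- F -> N <- R
Condition 1 (no descendant of T in the set): holds — descendants of T are {G, N, R}; none are in {E, F}.
Condition 2 (every backdoor path blocked by {E, F}):
  P1: blocked at fork node F ∈ conditioning set.
  P2: blocked at fork node F ∈ conditioning set.
  P3: blocked at fork node F ∈ conditioning set.
  P4: blocked at fork node F ∈ conditioning set.
  P5: blocked at fork node F ∈ conditioning set.
{E, F} satisfies the backdoor criterion.

Yes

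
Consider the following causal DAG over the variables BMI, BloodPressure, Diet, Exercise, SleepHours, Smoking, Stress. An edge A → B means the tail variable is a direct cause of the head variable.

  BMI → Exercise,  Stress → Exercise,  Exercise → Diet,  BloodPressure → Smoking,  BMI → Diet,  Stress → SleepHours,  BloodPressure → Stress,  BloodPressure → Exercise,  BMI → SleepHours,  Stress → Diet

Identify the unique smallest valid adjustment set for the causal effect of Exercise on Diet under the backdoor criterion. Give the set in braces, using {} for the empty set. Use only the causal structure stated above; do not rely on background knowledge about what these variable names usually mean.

Variables eligible for adjustment (non-descendants of Exercise, excluding Exercise and Diet): {BMI, BloodPressure, SleepHours, Smoking, Stress}.
Backdoor paths from Exercise to Diet:
  P1: Exercise <- BloodPressure -> Stress -> SleepHours <- BMI -> Diet
  P2: Exercise <- BloodPressure -> Stress -> Diet
  P3: Exercise <- Stress -> SleepHours <- BMI -> Diet
  P4: Exercise <- Stress -> Diet
  P5: Exercise <- BMI -> SleepHours <- Stress -> Diet
  P6: Exercise <- BMI -> Diet
The empty set is not sufficient: P2 (Exercise <- BloodPressure -> Stress -> Diet) has no collider blocking it and no conditioned non-collider, so it is open.
Try {BMI, Stress}:
  P1: blocked at chain node Stress ∈ conditioning set.
  P2: blocked at chain node Stress ∈ conditioning set.
  P3: blocked at fork node Stress ∈ conditioning set.
  P4: blocked at fork node Stress ∈ conditioning set.
  P5: blocked at fork node BMI ∈ conditioning set.
  P6: blocked at fork node BMI ∈ conditioning set.
{BMI, Stress} contains no descendant of Exercise and blocks every backdoor path.
Every element of {BMI, Stress} is needed (dropping BMI leaves P6 open; dropping Stress leaves P2 open), so no proper subset is valid.
Among all size-2 subsets of the eligible variables, only {BMI, Stress} blocks every backdoor path, so it is the unique smallest valid adjustment set.

{BMI, Stress}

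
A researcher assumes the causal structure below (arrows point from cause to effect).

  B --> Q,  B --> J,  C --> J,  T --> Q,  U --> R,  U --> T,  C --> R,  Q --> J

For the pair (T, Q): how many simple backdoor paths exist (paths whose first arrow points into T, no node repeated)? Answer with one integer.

2

A backdoor path from T to Q is any simple undirected path whose first edge points into T (i.e. leaves T via a parent).
Parents of T: {U}.
Enumerating:
  P1: T <- U -> R <- C -> J <- B -> Q
  P2: T <- U -> R <- C -> J <- Q
That exhausts the simple backdoor paths. Count: 2.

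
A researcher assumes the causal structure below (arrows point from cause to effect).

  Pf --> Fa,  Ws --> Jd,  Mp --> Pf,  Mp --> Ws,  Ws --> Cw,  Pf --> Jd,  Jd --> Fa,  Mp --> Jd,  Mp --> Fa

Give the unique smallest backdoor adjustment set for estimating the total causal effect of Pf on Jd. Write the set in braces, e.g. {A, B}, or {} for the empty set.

Variables eligible for adjustment (non-descendants of Pf, excluding Pf and Jd): {Cw, Mp, Ws}.
Backdoor paths from Pf to Jd:
  P1: Pf <- Mp -> Ws -> Jd
  P2: Pf <- Mp -> Jd
  P3: Pf <- Mp -> Fa <- Jd
The empty set is not sufficient: P1 (Pf <- Mp -> Ws -> Jd) has no collider blocking it and no conditioned non-collider, so it is open.
Try {Mp}:
  P1: blocked at fork node Mp ∈ conditioning set.
  P2: blocked at fork node Mp ∈ conditioning set.
  P3: blocked at fork node Mp ∈ conditioning set.
{Mp} contains no descendant of Pf and blocks every backdoor path.
No other singleton works — e.g. {Ws} leaves P2 open — so {Mp} is the unique smallest valid adjustment set.

{Mp}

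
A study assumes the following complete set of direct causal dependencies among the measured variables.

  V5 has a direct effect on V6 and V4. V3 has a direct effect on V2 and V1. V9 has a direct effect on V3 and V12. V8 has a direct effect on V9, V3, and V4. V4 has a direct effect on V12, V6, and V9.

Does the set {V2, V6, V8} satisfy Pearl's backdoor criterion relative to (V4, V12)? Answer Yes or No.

No

Backdoor paths from V4 to V12 (paths whose first edge points into V4):
  P1: V4 <- V8 -> V9 -> V12
  P2: V4 <- V8 -> V3 <- V9 -> V12
Condition 1 (no descendant of V4 in the set): FAILS — V2 and V6 are descendants of V4.
Condition 2 (every backdoor path blocked by {V2, V6, V8}):
  P1: blocked at fork node V8 ∈ conditioning set.
  P2: blocked at fork node V8 ∈ conditioning set.
{V2, V6, V8} does not satisfy the backdoor criterion.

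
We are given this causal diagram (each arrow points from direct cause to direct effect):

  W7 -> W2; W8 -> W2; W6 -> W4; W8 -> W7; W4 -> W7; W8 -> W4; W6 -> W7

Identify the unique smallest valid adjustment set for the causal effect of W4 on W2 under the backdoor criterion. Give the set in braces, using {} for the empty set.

{W6, W8}

Variables eligible for adjustment (non-descendants of W4, excluding W4 and W2): {W6, W8}.
Backdoor paths from W4 to W2:
  P1: W4 <- W6 -> W7 <- W8 -> W2
  P2: W4 <- W6 -> W7 -> W2
  P3: W4 <- W8 -> W7 -> W2
  P4: W4 <- W8 -> W2
The empty set is not sufficient: P2 (W4 <- W6 -> W7 -> W2) has no collider blocking it and no conditioned non-collider, so it is open.
Try {W6, W8}:
  P1: blocked at fork node W6 ∈ conditioning set.
  P2: blocked at fork node W6 ∈ conditioning set.
  P3: blocked at fork node W8 ∈ conditioning set.
  P4: blocked at fork node W8 ∈ conditioning set.
{W6, W8} contains no descendant of W4 and blocks every backdoor path.
Every element of {W6, W8} is needed (dropping W6 leaves P2 open; dropping W8 leaves P3 open), so no proper subset is valid.
Among all size-2 subsets of the eligible variables, only {W6, W8} blocks every backdoor path, so it is the unique smallest valid adjustment set.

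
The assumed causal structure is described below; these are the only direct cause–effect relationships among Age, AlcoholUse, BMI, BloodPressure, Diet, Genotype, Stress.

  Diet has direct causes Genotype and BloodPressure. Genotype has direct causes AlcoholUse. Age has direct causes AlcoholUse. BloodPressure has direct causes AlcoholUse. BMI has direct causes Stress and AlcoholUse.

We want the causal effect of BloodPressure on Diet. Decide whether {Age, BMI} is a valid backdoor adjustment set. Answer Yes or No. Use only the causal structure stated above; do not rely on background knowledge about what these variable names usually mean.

Backdoor paths from BloodPressure to Diet (paths whose first edge points into BloodPressure):
  P1: BloodPressure <- AlcoholUse -> Genotype -> Diet
Condition 1 (no descendant of BloodPressure in the set): holds — descendants of BloodPressure are {Diet}; none are in {Age, BMI}.
Condition 2 (every backdoor path blocked by {Age, BMI}):
  P1: open — no interior node is in the conditioning set.
{Age, BMI} does not satisfy the backdoor criterion.

No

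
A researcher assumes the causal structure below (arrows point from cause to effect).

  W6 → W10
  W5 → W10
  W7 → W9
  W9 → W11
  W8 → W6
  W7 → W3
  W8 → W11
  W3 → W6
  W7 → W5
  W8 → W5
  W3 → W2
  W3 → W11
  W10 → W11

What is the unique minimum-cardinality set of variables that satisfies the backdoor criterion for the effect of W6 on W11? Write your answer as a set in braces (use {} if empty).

Variables eligible for adjustment (non-descendants of W6, excluding W6 and W11): {W2, W3, W5, W7, W8, W9}.
Backdoor paths from W6 to W11:
  P1: W6 <- W3 <- W7 -> W9 -> W11
  P2: W6 <- W3 <- W7 -> W5 <- W8 -> W11
  P3: W6 <- W3 <- W7 -> W5 -> W10 -> W11
  P4: W6 <- W3 -> W11
  P5: W6 <- W8 -> W5 <- W7 -> W3 -> W11
  P6: W6 <- W8 -> W5 <- W7 -> W9 -> W11
  P7: W6 <- W8 -> W5 -> W10 -> W11
  P8: W6 <- W8 -> W11
The empty set is not sufficient: P1 (W6 <- W3 <- W7 -> W9 -> W11) has no collider blocking it and no conditioned non-collider, so it is open.
Try {W3, W8}:
  P1: blocked at chain node W3 ∈ conditioning set.
  P2: blocked at chain node W3 ∈ conditioning set.
  P3: blocked at chain node W3 ∈ conditioning set.
  P4: blocked at fork node W3 ∈ conditioning set.
  P5: blocked at fork node W8 ∈ conditioning set.
  P6: blocked at fork node W8 ∈ conditioning set.
  P7: blocked at fork node W8 ∈ conditioning set.
  P8: blocked at fork node W8 ∈ conditioning set.
{W3, W8} contains no descendant of W6 and blocks every backdoor path.
Every element of {W3, W8} is needed (dropping W3 leaves P1 open; dropping W8 leaves P7 open), so no proper subset is valid.
Among all size-2 subsets of the eligible variables, only {W3, W8} blocks every backdoor path, so it is the unique smallest valid adjustment set.

{W3, W8}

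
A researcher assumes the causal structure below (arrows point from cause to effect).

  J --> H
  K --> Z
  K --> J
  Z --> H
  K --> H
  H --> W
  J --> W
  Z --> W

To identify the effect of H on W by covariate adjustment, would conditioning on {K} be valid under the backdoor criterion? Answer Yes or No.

Backdoor paths from H to W (paths whose first edge points into H):
  P1: H <- K -> J -> W
  P2: H <- K -> Z -> W
  P3: H <- J <- K -> Z -> W
  P4: H <- J -> W
  P5: H <- Z <- K -> J -> W
  P6: H <- Z -> W
Condition 1 (no descendant of H in the set): holds — descendants of H are {W}; none are in {K}.
Condition 2 (every backdoor path blocked by {K}):
  P1: blocked at fork node K ∈ conditioning set.
  P2: blocked at fork node K ∈ conditioning set.
  P3: blocked at fork node K ∈ conditioning set.
  P4: open — no interior node is in the conditioning set.
  P5: blocked at fork node K ∈ conditioning set.
  P6: open — no interior node is in the conditioning set.
{K} does not satisfy the backdoor criterion.

No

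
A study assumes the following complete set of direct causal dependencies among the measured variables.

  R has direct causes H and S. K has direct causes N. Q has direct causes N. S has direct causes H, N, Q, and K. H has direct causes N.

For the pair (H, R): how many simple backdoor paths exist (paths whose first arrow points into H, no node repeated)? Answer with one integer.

A backdoor path from H to R is any simple undirected path whose first edge points into H (i.e. leaves H via a parent).
Parents of H: {N}.
Enumerating:
  P1: H <- N -> K -> S -> R
  P2: H <- N -> Q -> S -> R
  P3: H <- N -> S -> R
That exhausts the simple backdoor paths. Count: 3.

3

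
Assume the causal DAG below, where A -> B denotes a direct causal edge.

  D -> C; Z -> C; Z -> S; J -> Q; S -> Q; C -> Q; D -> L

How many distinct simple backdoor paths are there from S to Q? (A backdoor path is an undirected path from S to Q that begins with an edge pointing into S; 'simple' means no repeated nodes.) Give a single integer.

A backdoor path from S to Q is any simple undirected path whose first edge points into S (i.e. leaves S via a parent).
Parents of S: {Z}.
Enumerating:
  P1: S <- Z -> C -> Q
That exhausts the simple backdoor paths. Count: 1.

1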